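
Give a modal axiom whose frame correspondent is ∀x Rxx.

□s → s

A defining formula is □s → s (the T axiom).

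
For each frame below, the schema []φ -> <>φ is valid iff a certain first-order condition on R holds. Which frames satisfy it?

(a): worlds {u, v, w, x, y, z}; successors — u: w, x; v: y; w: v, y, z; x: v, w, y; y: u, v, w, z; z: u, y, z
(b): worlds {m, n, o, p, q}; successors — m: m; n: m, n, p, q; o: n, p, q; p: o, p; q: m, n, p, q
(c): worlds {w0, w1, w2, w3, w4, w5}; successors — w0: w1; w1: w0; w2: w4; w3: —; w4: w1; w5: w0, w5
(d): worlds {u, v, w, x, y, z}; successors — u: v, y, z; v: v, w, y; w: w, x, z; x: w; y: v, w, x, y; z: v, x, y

Frame correspondent (Sahlqvist): forall x exists y Rxy — i.e. seriality.
(a): satisfies the condition.
(b): satisfies the condition.
(c): fails — world w3 has no successor.
(d): satisfies the condition.

(a), (b), (d)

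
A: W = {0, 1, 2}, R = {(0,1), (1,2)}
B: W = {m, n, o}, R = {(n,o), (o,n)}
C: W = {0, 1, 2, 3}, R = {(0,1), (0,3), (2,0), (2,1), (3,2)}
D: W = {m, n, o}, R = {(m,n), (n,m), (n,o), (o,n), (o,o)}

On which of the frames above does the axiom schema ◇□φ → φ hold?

This is the axiom for symmetry; its first-order frame correspondent is ∀x ∀y (Rxy → Ryx).
A: fails — R12 but not R21.
B: satisfies the condition.
C: fails — R32 but not R23.
D: satisfies the condition.

B, D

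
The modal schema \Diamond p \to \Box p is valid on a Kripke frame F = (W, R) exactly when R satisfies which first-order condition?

This schema is the CD axiom.
Its frame correspondent is partial functionality — \forall x \forall y \forall z (Rxy \wedge Rxz \to y = z).

partial functionality: \forall x \forall y \forall z (Rxy \wedge Rxz \to y = z)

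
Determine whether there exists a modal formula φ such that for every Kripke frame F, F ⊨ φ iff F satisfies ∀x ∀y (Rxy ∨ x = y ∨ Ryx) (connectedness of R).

Not modally definable

If a class were modally definable it would be closed under disjoint unions (Goldblatt–Thomason).
Take 4 disjoint single-world reflexive frames: each is trivially connected, but their disjoint union has 4 worlds with no edge between distinct components, so it is not connected.
So no modal formula (or set of formulas) defines exactly the connected frames.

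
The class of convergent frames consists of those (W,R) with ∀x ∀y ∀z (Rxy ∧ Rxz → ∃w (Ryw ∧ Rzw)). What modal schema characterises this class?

The condition is convergence. The .2 schema ◇□s → □◇s defines it.
Suppose ◇□s→□◇s is valid. Take Rxy, Rxz and set V(s)={w : Ryw}. Then □s at y so ◇□s at x, so □◇s at x, so ◇s at z, giving w with Rzw and Ryw.

◇□s → □◇s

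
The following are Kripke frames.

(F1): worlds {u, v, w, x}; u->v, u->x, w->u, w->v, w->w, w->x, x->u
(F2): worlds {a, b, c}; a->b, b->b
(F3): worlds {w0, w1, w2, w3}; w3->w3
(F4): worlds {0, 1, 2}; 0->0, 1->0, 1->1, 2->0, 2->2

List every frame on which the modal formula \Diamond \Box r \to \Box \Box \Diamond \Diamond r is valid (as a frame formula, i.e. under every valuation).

The schema corresponds to a generalized confluence (Geach) condition: \forall x \forall y \forall z ((xRy \wedge x R^2 z) \to \exists w (yRw \wedge z R^2 w)).
(F1): fails — uRv, uR²u but no t with vRt and uR²t.
(F2): condition met.
(F3): condition met.
(F4): condition met.
Valid on: (F2), (F3), (F4).

(F2), (F3), (F4)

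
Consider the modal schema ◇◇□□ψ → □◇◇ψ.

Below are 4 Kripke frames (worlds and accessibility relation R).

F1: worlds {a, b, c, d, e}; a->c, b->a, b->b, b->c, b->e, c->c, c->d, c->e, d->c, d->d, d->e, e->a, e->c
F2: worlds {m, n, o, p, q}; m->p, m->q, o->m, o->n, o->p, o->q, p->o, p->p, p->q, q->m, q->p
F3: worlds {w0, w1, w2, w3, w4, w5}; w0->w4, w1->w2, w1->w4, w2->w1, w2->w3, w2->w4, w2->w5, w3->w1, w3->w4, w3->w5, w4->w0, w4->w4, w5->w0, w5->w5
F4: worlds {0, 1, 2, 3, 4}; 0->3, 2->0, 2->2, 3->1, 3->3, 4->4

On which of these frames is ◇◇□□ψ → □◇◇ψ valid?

F1, F3

The schema corresponds to a generalized confluence (Geach) condition: ∀x ∀y ∀z ((xR²y ∧ xRz) → ∃w (yR²w ∧ zR²w)).
F1: holds.
F2: fails — oR²m, oRn but no w with mR²w and nR²w.
F3: holds.
F4: fails — 0R²1, 0R3 but no w with 1R²w and 3R²w.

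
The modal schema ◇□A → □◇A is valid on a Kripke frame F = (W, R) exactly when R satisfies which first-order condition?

Convergence

Suppose ◇□A→□◇A is valid. Take Rxy, Rxz and set V(A)={w : Ryw}. Then □A at y so ◇□A at x, so □◇A at x, so ◇A at z, giving w with Rzw and Ryw.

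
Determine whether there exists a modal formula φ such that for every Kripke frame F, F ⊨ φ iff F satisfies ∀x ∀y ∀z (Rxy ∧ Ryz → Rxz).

Yes, by □p → □□p

This is a Sahlqvist condition; the 4 axiom □p → □□p defines it.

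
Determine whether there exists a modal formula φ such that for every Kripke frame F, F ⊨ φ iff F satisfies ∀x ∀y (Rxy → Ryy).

Definable; □(□r → r) defines it

The condition is shift-reflexivity. A defining modal formula is □(□r → r).
Suppose □(□r→r) is valid. Take Rxy and set V(r)={w : Ryw}. Then at y, □r holds; since □(□r→r) at x, □r→r at y, so r at y, i.e. Ryy.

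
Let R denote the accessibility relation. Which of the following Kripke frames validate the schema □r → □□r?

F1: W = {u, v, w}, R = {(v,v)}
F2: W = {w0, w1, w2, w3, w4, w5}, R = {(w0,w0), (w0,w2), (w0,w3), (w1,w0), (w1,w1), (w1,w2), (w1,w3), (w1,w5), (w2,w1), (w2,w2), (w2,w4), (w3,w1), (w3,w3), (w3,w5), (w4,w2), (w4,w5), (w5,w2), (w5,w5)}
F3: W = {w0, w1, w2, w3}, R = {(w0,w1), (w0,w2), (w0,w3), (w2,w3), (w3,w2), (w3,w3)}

F1

Frame correspondent (Sahlqvist): ∀x ∀y ∀z (Rxy ∧ Ryz → Rxz) — i.e. transitivity.
F1: satisfies the condition.
F2: fails — Rw1w2 and Rw2w4 but not Rw1w4.
F3: fails — Rw2w3 and Rw3w2 but not Rw2w2.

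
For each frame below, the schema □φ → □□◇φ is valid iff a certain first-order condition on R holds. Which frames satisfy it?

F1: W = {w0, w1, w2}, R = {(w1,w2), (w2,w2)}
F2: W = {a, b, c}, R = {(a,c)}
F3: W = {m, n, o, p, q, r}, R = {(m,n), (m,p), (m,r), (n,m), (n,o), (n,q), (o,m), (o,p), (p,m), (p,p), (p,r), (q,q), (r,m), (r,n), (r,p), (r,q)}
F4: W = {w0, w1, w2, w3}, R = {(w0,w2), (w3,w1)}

F1, F2, F4

This is the axiom for a generalized confluence (Geach) condition; its first-order frame correspondent is ∀x ∀z (xR²z → ∃w (xRw ∧ zRw)).
F1: holds.
F2: holds.
F3: fails — mR²n but no w with mRw and nRw.
F4: holds.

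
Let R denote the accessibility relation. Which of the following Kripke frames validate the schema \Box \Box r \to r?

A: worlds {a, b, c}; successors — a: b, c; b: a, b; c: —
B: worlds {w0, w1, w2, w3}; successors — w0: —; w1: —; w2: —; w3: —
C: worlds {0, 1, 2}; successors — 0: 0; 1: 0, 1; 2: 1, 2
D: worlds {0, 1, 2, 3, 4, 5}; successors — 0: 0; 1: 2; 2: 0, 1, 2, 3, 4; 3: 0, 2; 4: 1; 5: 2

C

Frame correspondent (Sahlqvist): \forall x \exists w (x R^2 w \wedge x = w) — i.e. a generalized confluence (Geach) condition.
A: fails — at c but no w with cR²w and c=w.
B: fails — at w0 but no w with w0R²w and w0=w.
C: ✓.
D: fails — at 4 but no w with 4R²w and 4=w.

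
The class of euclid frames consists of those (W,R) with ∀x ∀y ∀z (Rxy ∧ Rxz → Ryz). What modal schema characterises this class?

This is the Euclidean property; the standard corresponding axiom is 5: ◇s → □◇s.
Suppose ◇s→□◇s is valid. Take Rxy, Rxz and set V(s)={y}. Then ◇s at x, so □◇s at x, so ◇s at z, so some w with Rzw has s; w=y, i.e. Rzy. By symmetry of the argument, Ryz.

◇s → □◇s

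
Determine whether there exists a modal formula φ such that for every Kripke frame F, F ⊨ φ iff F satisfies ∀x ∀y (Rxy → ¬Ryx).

If a class were modally definable it would be closed under surjective bounded morphisms (Goldblatt–Thomason).
The 5-cycle (worlds 0,1,2,3,4 with 0→1→2→3→4→0) is asymmetric. Mapping every world to a single reflexive point • is a surjective bounded morphism, and the reflexive point is not asymmetric (R•• but asymmetry requires ¬R••).
Hence asymmetry is not modally definable.

Not modally definable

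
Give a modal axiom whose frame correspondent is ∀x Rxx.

A defining formula is □q → q (the T axiom).
Suppose □q→q is valid. At any x set V(q)={w : Rxw}. Then □q holds at x, so q holds at x, i.e. Rxx.

□q → q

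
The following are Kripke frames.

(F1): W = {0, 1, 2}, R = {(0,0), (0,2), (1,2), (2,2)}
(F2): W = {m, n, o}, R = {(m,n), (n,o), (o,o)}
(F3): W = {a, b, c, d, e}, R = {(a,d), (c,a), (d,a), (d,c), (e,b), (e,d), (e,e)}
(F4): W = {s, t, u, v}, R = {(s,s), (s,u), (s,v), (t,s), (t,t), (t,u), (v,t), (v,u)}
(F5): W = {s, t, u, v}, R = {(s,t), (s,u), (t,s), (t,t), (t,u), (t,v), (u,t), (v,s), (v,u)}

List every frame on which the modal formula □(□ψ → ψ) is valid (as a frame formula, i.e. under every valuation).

Frame correspondent (Sahlqvist): ∀x ∀y (Rxy → Ryy) — i.e. shift-reflexivity.
(F1): condition met.
(F2): fails — Rmn but not Rnn.
(F3): fails — Reb but not Rbb.
(F4): fails — Rvu but not Ruu.
(F5): fails — Rtv but not Rvv.
Valid on: (F1).

(F1)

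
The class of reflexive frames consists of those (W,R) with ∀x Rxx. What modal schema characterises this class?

□r → r

A defining formula is □r → r (the T axiom).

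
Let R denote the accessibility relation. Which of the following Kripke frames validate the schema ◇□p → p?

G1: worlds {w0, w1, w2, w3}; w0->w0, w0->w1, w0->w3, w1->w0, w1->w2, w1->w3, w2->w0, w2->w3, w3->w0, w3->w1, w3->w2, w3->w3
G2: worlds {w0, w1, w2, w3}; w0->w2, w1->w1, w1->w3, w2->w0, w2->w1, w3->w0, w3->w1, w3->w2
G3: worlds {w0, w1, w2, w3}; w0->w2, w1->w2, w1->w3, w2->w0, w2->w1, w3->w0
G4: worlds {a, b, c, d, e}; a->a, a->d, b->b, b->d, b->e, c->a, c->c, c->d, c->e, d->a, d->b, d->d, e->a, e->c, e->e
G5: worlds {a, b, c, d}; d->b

none

The schema corresponds to symmetry: ∀x ∀y (Rxy → Ryx).
G1: fails — Rw1w2 but not Rw2w1.
G2: fails — Rw3w0 but not Rw0w3.
G3: fails — Rw1w3 but not Rw3w1.
G4: fails — Rcd but not Rdc.
G5: fails — Rdb but not Rbd.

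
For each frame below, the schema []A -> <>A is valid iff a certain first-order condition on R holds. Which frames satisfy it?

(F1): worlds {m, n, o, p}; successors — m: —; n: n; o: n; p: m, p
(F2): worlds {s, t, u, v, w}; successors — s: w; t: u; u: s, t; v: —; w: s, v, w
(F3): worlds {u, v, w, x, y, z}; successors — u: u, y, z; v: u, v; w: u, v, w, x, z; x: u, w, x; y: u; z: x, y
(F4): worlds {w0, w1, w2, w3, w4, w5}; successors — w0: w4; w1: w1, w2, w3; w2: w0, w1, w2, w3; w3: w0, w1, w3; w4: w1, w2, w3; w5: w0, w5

The schema corresponds to seriality: forall x exists y Rxy.
(F1): fails — world m has no successor.
(F2): fails — world v has no successor.
(F3): condition met.
(F4): condition met.

(F3), (F4)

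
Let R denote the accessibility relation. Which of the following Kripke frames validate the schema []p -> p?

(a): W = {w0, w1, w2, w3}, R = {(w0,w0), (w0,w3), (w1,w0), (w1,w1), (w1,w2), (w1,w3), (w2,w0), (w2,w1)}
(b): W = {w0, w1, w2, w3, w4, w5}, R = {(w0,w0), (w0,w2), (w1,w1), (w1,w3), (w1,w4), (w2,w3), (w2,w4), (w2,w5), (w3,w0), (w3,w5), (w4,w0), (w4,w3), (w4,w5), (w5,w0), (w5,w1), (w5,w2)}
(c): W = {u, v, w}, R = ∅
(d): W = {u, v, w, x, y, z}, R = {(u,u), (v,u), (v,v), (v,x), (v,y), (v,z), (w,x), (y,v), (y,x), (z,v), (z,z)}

The schema corresponds to reflexivity: forall x Rxx.
(a): fails — world w2 does not see itself.
(b): fails — world w2 does not see itself.
(c): fails — world u does not see itself.
(d): fails — world w does not see itself.
Valid on no frame.

none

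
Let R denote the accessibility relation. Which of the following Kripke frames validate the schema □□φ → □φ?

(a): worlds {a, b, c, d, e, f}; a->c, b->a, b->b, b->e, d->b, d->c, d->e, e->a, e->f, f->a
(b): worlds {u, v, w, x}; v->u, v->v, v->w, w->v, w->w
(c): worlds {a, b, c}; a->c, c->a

This is the axiom for density; its first-order frame correspondent is ∀x ∀y (Rxy → ∃z (Rxz ∧ Rzy)).
(a): fails — Rdc but no z with Rdz and Rzc.
(b): holds.
(c): fails — Rac but no z with Raz and Rzc.

(b)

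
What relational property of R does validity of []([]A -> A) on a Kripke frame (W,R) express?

Shift-reflexivity

Suppose □(□A→A) is valid. Take Rxy and set V(A)={w : Ryw}. Then at y, □A holds; since □(□A→A) at x, □A→A at y, so A at y, i.e. Ryy.
Conversely, on a frame with shift-reflexivity the schema holds at every world under every valuation.
So the correspondent is shift-reflexivity.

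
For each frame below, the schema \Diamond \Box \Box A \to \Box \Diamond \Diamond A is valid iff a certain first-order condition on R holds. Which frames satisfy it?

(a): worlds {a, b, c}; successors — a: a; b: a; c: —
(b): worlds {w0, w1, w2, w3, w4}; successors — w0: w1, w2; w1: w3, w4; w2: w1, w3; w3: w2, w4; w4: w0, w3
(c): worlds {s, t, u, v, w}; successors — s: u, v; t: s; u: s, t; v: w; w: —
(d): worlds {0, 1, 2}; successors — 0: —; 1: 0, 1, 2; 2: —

This is the axiom for a generalized confluence (Geach) condition; its first-order frame correspondent is \forall x \forall y \forall z ((xRy \wedge xRz) \to \exists w (y R^2 w \wedge z R^2 w)).
(a): holds.
(b): holds.
(c): fails — sRu, sRv but no w* with uR²w* and vR²w*.
(d): fails — 1R0, 1R0 but no w with 0R²w and 0R²w.
Valid on: (a), (b).

(a), (b)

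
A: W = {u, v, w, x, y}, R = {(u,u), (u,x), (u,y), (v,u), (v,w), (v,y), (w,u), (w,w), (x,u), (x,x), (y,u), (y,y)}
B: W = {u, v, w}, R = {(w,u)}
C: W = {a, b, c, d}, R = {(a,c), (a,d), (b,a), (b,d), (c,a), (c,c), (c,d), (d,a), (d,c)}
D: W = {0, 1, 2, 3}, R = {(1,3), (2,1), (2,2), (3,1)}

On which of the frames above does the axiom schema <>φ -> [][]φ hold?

B

This is the axiom for a generalized confluence (Geach) condition; its first-order frame correspondent is forall x forall y forall z ((xRy & x R^2 z) -> exists w (y = w & z = w)).
A: fails — uRu, uR²x but u ≠ x.
B: condition met.
C: fails — aRc, aR²a but c ≠ a.
D: fails — 1R3, 1R²1 but 3 ≠ 1.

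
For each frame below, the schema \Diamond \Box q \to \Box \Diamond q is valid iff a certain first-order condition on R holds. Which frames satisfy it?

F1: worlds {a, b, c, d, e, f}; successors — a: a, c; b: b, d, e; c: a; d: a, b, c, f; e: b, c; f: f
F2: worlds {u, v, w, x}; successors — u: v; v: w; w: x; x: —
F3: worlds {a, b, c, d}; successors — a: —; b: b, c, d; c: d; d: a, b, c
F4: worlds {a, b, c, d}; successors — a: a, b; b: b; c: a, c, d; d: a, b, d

F4

The schema corresponds to convergence: \forall x \forall y \forall z (Rxy \wedge Rxz \to \exists w (Ryw \wedge Rzw)).
F1: fails — Rdc and Rdf but c and f have no common successor.
F2: fails — Rwx and Rwx but x and x have no common successor.
F3: fails — Rbc and Rbd but c and d have no common successor.
F4: condition met.
Valid on: F4.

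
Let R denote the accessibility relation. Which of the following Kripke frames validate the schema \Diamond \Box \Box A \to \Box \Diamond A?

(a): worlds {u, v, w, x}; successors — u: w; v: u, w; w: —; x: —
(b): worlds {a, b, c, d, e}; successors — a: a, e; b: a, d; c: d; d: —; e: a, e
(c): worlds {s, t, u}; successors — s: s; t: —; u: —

(c)

This is the axiom for a generalized confluence (Geach) condition; its first-order frame correspondent is \forall x \forall y \forall z ((xRy \wedge xRz) \to \exists w (y R^2 w \wedge zRw)).
(a): fails — uRw, uRw but no t with wR²t and wRt.
(b): fails — bRa, bRd but no w with aR²w and dRw.
(c): holds.
Valid on: (c).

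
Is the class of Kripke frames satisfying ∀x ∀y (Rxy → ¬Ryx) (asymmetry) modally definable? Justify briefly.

Modal frame validity is preserved under surjective bounded morphisms.
The 3-cycle (worlds s,t,u with s→t→u→s) is asymmetric. Mapping every world to a single reflexive point • is a surjective bounded morphism, and the reflexive point is not asymmetric (R•• but asymmetry requires ¬R••).
Hence asymmetry is not modally definable.

No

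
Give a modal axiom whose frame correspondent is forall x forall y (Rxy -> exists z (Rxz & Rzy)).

□□p → □p

A defining formula is □□p → □p (the C4 axiom).
Suppose □□p→□p is valid. Take Rxy and set V(p)={w : xR²w}. Then □□p at x, so □p at x, so p at y, i.e. ∃z(Rxz∧Rzy).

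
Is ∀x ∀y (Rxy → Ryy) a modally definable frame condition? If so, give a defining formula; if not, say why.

The condition is shift-reflexivity. A defining modal formula is □(□q → q).
Suppose □(□q→q) is valid. Take Rxy and set V(q)={w : Ryw}. Then at y, □q holds; since □(□q→q) at x, □q→q at y, so q at y, i.e. Ryy.

Yes — defined by □(□q → q)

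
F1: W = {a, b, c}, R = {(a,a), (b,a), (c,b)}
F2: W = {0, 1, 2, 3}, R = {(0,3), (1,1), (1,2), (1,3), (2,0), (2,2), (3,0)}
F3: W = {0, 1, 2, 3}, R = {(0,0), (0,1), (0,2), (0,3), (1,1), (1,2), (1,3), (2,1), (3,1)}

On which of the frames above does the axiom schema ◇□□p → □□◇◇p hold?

F1, F3

This is the axiom for a generalized confluence (Geach) condition; its first-order frame correspondent is ∀x ∀y ∀z ((xRy ∧ xR²z) → ∃w (yR²w ∧ zR²w)).
F1: holds.
F2: fails — 0R3, 0R²0 but no w with 3R²w and 0R²w.
F3: holds.
Valid on: F1, F3.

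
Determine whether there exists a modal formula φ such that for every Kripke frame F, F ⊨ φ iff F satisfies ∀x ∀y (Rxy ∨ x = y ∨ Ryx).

Not modally definable

If a class were modally definable it would be closed under disjoint unions (Goldblatt–Thomason).
Take 3 disjoint single-world reflexive frames: each is trivially connected, but their disjoint union has 3 worlds with no edge between distinct components, so it is not connected.
So no modal formula (or set of formulas) defines exactly the connected frames.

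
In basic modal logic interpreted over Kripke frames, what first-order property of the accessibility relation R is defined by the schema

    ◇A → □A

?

Suppose ◇A→□A is valid. Take Rxy, Rxz and set V(A)={y}. Then ◇A at x, so □A at x, so A at z, i.e. z=y.
Conversely, on a frame with partial functionality the schema holds at every world under every valuation.
So the correspondent is partial functionality.

partial functionality: ∀x ∀y ∀z (Rxy ∧ Rxz → y = z)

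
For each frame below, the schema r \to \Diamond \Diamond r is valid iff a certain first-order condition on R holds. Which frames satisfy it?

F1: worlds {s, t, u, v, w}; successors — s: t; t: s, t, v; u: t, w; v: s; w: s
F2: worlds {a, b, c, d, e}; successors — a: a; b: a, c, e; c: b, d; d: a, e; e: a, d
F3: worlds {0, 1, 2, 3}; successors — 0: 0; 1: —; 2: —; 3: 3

This is the axiom for a generalized confluence (Geach) condition; its first-order frame correspondent is \forall x \exists w (x = w \wedge x R^2 w).
F1: fails — at u but no w* with u=w* and uR²w*.
F2: ✓.
F3: fails — at 1 but no w with 1=w and 1R²w.
Valid on: F2.

F2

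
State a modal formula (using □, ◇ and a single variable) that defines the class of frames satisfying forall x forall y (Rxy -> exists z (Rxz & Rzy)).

This is density; the standard corresponding axiom is C4: □□r → □r.
Suppose □□r→□r is valid. Take Rxy and set V(r)={w : xR²w}. Then □□r at x, so □r at x, so r at y, i.e. ∃z(Rxz∧Rzy).

□□r → □r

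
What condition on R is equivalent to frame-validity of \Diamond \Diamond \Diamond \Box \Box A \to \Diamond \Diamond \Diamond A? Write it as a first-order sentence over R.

\forall x \forall y (x R^3 y \to \exists w (y R^2 w \wedge x R^3 w))

This is a Sahlqvist (Geach-type) schema ◇^3□^2A → □^0◇^3A.
First-order correspondent: \forall x \forall y (x R^3 y \to \exists w (y R^2 w \wedge x R^3 w)).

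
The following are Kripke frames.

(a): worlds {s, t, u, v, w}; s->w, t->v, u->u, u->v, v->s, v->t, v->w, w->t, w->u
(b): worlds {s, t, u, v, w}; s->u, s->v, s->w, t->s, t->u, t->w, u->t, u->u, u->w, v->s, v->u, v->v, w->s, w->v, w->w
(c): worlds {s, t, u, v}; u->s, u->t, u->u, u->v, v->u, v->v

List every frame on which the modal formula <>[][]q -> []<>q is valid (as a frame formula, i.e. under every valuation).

The schema corresponds to a generalized confluence (Geach) condition: forall x forall y forall z ((xRy & xRz) -> exists w (y R^2 w & zRw)).
(a): fails — vRs, vRs but no w* with sR²w* and sRw*.
(b): holds.
(c): fails — uRs, uRs but no w with sR²w and sRw.

(b)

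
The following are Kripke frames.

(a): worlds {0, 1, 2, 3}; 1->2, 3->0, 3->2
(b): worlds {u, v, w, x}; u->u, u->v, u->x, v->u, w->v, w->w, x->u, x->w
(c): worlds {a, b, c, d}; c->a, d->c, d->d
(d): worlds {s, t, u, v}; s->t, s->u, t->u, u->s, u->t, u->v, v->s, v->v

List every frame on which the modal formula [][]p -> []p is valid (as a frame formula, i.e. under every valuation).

This is the axiom for density; its first-order frame correspondent is forall x forall y (Rxy -> exists z (Rxz & Rzy)).
(a): fails — R12 but no z with R1z and Rz2.
(b): ✓.
(c): fails — Rca but no z with Rcz and Rza.
(d): fails — Rtu but no z with Rtz and Rzu.

(b)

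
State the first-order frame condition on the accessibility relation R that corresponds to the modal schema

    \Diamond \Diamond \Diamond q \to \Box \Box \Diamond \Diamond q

This is a Sahlqvist (Geach-type) schema ◇^3□^0q → □^2◇^2q.
First-order correspondent: \forall x \forall y \forall z ((x R^3 y \wedge x R^2 z) \to \exists w (y = w \wedge z R^2 w)).

\forall x \forall y \forall z ((x R^3 y \wedge x R^2 z) \to \exists w (y = w \wedge z R^2 w))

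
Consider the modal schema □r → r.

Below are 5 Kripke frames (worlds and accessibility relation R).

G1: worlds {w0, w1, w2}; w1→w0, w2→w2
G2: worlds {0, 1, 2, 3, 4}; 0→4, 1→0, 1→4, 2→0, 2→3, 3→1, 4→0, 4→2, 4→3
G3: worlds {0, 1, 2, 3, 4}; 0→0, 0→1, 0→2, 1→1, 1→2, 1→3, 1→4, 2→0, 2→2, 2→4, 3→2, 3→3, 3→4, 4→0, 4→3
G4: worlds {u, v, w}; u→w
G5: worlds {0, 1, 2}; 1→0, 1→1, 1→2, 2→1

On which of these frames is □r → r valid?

none

The schema corresponds to reflexivity: ∀x Rxx.
G1: fails — world w0 does not see itself.
G2: fails — world 0 does not see itself.
G3: fails — world 4 does not see itself.
G4: fails — world u does not see itself.
G5: fails — world 0 does not see itself.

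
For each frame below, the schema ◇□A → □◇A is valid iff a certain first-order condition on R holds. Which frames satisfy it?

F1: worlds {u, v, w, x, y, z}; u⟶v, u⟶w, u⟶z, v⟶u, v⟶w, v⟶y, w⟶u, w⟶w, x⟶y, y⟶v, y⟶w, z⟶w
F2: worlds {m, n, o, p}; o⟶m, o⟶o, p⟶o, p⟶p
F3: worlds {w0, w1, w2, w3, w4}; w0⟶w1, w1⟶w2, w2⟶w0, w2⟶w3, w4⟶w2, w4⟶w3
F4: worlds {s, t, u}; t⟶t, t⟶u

F1

The schema corresponds to convergence: ∀x ∀y ∀z (Rxy ∧ Rxz → ∃w (Ryw ∧ Rzw)).
F1: holds.
F2: fails — Roo and Rom but o and m have no common successor.
F3: fails — Rw2w0 and Rw2w3 but w0 and w3 have no common successor.
F4: fails — Rtt and Rtu but t and u have no common successor.
Valid on: F1.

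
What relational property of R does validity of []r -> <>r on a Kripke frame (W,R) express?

seriality

Suppose □r→◇r is valid. At any x set V(r)=W. Then □r at x, so ◇r at x, so x has a successor.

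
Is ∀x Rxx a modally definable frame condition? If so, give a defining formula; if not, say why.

Definable; □r → r defines it

The condition is reflexivity. A defining modal formula is □r → r.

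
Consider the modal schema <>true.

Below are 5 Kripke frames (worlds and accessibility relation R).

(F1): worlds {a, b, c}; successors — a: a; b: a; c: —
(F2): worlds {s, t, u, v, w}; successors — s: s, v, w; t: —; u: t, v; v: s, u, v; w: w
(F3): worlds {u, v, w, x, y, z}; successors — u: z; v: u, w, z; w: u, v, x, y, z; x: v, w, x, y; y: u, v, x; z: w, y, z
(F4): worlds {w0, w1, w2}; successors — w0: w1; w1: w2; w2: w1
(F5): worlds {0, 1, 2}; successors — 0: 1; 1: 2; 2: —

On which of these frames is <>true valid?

Frame correspondent (Sahlqvist): forall x exists y Rxy — i.e. seriality.
(F1): fails — world c has no successor.
(F2): fails — world t has no successor.
(F3): satisfies the condition.
(F4): satisfies the condition.
(F5): fails — world 2 has no successor.

(F3), (F4)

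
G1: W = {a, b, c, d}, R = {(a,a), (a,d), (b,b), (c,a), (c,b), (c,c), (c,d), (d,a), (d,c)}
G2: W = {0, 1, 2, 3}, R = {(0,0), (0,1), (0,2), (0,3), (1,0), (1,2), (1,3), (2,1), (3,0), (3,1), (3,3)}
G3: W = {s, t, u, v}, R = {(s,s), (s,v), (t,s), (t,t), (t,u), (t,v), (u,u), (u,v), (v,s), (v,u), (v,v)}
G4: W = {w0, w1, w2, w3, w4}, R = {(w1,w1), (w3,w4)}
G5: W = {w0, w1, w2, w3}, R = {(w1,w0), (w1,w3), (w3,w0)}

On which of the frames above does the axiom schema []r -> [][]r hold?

The schema corresponds to transitivity: forall x forall y forall z (Rxy & Ryz -> Rxz).
G1: fails — Rdc and Rcd but not Rdd.
G2: fails — R10 and R01 but not R11.
G3: fails — Ruv and Rvs but not Rus.
G4: satisfies the condition.
G5: satisfies the condition.
Valid on: G4, G5.

G4, G5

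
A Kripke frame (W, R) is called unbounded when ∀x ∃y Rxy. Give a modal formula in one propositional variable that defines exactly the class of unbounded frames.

□r → ◇r

A defining formula is □r → ◇r (the D axiom).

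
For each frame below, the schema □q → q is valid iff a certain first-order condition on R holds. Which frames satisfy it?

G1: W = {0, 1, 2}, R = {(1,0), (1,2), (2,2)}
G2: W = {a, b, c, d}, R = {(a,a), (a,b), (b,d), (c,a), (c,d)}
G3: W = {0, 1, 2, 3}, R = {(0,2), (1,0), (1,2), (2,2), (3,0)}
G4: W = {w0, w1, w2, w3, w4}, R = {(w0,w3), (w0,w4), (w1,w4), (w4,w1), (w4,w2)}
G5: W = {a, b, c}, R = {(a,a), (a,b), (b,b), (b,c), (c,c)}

G5

Frame correspondent (Sahlqvist): ∀x Rxx — i.e. reflexivity.
G1: fails — world 0 does not see itself.
G2: fails — world b does not see itself.
G3: fails — world 0 does not see itself.
G4: fails — world w0 does not see itself.
G5: condition met.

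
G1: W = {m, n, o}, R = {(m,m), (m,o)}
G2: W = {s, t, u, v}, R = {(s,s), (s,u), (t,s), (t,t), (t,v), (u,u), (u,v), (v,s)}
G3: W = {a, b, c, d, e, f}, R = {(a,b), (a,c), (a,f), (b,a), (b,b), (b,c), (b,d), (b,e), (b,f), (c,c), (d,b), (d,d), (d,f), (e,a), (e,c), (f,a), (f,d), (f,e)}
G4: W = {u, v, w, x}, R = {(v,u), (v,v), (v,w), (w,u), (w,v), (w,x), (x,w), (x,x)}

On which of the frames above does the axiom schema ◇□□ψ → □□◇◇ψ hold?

G2, G3

Frame correspondent (Sahlqvist): ∀x ∀y ∀z ((xRy ∧ xR²z) → ∃w (yR²w ∧ zR²w)) — i.e. a generalized confluence (Geach) condition.
G1: fails — mRm, mR²o but no w with mR²w and oR²w.
G2: holds.
G3: holds.
G4: fails — vRu, vR²u but no t with uR²t and uR²t.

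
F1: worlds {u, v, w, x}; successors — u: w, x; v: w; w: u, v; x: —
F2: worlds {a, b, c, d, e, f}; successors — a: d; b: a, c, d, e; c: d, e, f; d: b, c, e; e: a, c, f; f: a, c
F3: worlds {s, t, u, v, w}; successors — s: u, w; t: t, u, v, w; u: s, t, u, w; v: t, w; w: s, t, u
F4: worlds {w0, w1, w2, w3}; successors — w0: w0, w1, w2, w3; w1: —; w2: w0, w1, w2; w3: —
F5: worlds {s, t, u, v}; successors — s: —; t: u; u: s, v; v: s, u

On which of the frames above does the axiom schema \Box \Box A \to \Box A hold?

F3, F4

The schema corresponds to density: \forall x \forall y (Rxy \to \exists z (Rxz \wedge Rzy)).
F1: fails — Rwu but no z with Rwz and Rzu.
F2: fails — Rcd but no z with Rcz and Rzd.
F3: satisfies the condition.
F4: satisfies the condition.
F5: fails — Ruv but no z with Ruz and Rzv.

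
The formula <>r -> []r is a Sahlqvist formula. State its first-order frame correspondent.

partial functionality

Suppose ◇r→□r is valid. Take Rxy, Rxz and set V(r)={y}. Then ◇r at x, so □r at x, so r at z, i.e. z=y.
The converse is a direct semantic check.
So the correspondent is partial functionality.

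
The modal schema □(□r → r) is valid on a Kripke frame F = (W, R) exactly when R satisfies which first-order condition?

Suppose □(□r→r) is valid. Take Rxy and set V(r)={w : Ryw}. Then at y, □r holds; since □(□r→r) at x, □r→r at y, so r at y, i.e. Ryy.
Conversely, any frame satisfying ∀x ∀y (Rxy → Ryy) validates the schema.
So the correspondent is shift-reflexivity.

shift-reflexivity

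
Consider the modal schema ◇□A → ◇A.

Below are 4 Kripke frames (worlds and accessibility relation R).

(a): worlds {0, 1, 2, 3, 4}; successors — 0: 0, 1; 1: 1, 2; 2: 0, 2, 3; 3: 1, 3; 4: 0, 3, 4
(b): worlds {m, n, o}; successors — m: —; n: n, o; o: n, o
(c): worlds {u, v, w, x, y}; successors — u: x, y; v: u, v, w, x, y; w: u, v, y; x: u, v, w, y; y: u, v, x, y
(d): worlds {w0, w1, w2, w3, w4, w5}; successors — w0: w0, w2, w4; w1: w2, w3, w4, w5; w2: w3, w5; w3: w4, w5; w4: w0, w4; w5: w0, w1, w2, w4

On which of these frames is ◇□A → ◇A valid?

(a), (b), (c)

The schema corresponds to a generalized confluence (Geach) condition: ∀x ∀y (xRy → ∃w (yRw ∧ xRw)).
(a): satisfies the condition.
(b): satisfies the condition.
(c): satisfies the condition.
(d): fails — w0Rw2 but no w with w2Rw and w0Rw.
Valid on: (a), (b), (c).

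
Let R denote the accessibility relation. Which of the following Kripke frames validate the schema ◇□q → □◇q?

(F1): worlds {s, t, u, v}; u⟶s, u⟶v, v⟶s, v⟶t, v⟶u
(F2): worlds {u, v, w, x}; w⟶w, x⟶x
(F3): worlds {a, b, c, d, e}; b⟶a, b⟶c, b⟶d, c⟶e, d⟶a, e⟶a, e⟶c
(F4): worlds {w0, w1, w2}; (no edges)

(F2), (F4)

This is the axiom for convergence; its first-order frame correspondent is ∀x ∀y ∀z (Rxy ∧ Rxz → ∃w (Ryw ∧ Rzw)).
(F1): fails — Ruv and Rus but v and s have no common successor.
(F2): ✓.
(F3): fails — Rbc and Rba but c and a have no common successor.
(F4): ✓.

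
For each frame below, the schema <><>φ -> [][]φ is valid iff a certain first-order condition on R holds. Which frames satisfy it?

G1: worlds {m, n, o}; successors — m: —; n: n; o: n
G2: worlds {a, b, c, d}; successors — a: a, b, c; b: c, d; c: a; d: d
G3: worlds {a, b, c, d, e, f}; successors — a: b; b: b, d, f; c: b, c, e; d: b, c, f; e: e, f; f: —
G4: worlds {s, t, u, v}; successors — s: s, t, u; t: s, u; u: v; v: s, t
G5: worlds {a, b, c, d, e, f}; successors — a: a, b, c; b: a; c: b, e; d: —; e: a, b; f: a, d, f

This is the axiom for a generalized confluence (Geach) condition; its first-order frame correspondent is forall x forall y forall z ((x R^2 y & x R^2 z) -> exists w (y = w & z = w)).
G1: satisfies the condition.
G2: fails — aR²a, aR²b but a ≠ b.
G3: fails — aR²b, aR²d but b ≠ d.
G4: fails — sR²s, sR²t but s ≠ t.
G5: fails — aR²a, aR²b but a ≠ b.

G1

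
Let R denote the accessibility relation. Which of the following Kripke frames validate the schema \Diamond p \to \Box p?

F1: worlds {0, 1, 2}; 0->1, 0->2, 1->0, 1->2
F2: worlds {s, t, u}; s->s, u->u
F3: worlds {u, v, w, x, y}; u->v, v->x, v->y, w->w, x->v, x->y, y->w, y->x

Frame correspondent (Sahlqvist): \forall x \forall y \forall z (Rxy \wedge Rxz \to y = z) — i.e. partial functionality.
F1: fails — 0 sees both 1 and 2.
F2: satisfies the condition.
F3: fails — v sees both x and y.
Valid on: F2.

F2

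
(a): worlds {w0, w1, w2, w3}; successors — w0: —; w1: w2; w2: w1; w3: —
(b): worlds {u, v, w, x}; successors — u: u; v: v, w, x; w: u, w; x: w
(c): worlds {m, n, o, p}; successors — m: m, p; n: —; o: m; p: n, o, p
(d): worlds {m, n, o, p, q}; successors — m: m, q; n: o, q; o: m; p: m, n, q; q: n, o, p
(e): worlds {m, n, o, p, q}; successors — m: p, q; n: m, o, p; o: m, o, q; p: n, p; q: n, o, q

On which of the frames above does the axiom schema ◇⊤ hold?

(b), (d), (e)

This is the axiom for seriality; its first-order frame correspondent is ∀x ∃y Rxy.
(a): fails — world w0 has no successor.
(b): condition met.
(c): fails — world n has no successor.
(d): condition met.
(e): condition met.
Valid on: (b), (d), (e).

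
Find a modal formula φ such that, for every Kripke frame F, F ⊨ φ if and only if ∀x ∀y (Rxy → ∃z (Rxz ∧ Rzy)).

□□s → □s

This is density; the standard corresponding axiom is C4: □□s → □s.
Suppose □□s→□s is valid. Take Rxy and set V(s)={w : xR²w}. Then □□s at x, so □s at x, so s at y, i.e. ∃z(Rxz∧Rzy).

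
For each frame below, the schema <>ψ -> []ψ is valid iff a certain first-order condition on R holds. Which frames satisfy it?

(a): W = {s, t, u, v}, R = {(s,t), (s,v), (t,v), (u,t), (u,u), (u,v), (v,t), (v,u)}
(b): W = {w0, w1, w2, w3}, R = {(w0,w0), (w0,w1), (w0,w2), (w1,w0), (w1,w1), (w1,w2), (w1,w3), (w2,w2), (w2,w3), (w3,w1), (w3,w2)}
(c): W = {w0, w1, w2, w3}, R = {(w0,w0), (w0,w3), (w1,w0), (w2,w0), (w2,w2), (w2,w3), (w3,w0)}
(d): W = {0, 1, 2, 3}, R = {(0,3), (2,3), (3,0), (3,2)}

The schema corresponds to partial functionality: forall x forall y forall z (Rxy & Rxz -> y = z).
(a): fails — s sees both t and v.
(b): fails — w0 sees both w0 and w1.
(c): fails — w0 sees both w0 and w3.
(d): fails — 3 sees both 0 and 2.
Valid on no frame.

none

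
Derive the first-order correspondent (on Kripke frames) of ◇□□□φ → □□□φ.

This is a Sahlqvist (Geach-type) schema ◇^1□^3φ → □^3◇^0φ.
Minimal-valuation argument: fix x; take any y with xR^1y and any z with xR^3z. Set V(φ) to the set of worlds R-reachable from y in exactly 3 steps. Then □^3φ holds at y, so the antecedent holds at x; validity forces ◇^0φ at z, giving a w with zR^0w and yR^3w.
First-order correspondent: ∀x ∀y ∀z ((xRy ∧ xR³z) → ∃w (yR³w ∧ z = w)).

∀x ∀y ∀z ((xRy ∧ xR³z) → ∃w (yR³w ∧ z = w))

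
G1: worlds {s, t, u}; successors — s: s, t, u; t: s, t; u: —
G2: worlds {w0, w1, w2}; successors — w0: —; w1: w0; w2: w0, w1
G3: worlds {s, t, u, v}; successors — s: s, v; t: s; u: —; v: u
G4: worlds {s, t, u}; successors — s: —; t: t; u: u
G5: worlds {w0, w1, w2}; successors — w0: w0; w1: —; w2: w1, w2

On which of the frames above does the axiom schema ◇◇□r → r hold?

G4

This is the axiom for a generalized confluence (Geach) condition; its first-order frame correspondent is ∀x ∀y (xR²y → ∃w (yRw ∧ x = w)).
G1: fails — sR²u but no w with uRw and s=w.
G2: fails — w2R²w0 but no w with w0Rw and w2=w.
G3: fails — sR²u but no w with uRw and s=w.
G4: holds.
G5: fails — w2R²w1 but no w with w1Rw and w2=w.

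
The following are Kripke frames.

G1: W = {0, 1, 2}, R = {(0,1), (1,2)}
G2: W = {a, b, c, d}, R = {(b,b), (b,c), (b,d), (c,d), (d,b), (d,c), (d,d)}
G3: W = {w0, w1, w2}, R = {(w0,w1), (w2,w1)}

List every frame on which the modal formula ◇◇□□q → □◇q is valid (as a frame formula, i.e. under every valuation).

G2, G3

Frame correspondent (Sahlqvist): ∀x ∀y ∀z ((xR²y ∧ xRz) → ∃w (yR²w ∧ zRw)) — i.e. a generalized confluence (Geach) condition.
G1: fails — 0R²2, 0R1 but no w with 2R²w and 1Rw.
G2: holds.
G3: holds.
Valid on: G2, G3.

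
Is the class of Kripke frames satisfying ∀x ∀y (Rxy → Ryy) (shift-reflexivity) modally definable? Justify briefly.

Yes — defined by □(□p → p)

The condition is shift-reflexivity. A defining modal formula is □(□p → p).
Suppose □(□p→p) is valid. Take Rxy and set V(p)={w : Ryw}. Then at y, □p holds; since □(□p→p) at x, □p→p at y, so p at y, i.e. Ryy.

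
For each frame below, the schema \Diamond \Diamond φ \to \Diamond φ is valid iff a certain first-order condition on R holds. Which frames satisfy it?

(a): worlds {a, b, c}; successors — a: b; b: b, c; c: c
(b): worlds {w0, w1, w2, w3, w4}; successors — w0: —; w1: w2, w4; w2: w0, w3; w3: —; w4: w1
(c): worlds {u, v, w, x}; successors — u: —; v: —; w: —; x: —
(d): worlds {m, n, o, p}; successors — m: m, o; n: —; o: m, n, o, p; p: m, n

This is the axiom for transitivity; its first-order frame correspondent is \forall x \forall y \forall z (Rxy \wedge Ryz \to Rxz).
(a): fails — Rab and Rbc but not Rac.
(b): fails — Rw1w2 and Rw2w0 but not Rw1w0.
(c): condition met.
(d): fails — Rpm and Rmo but not Rpo.
Valid on: (c).

(c)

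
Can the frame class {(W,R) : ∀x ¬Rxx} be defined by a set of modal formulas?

Modal frame validity is preserved under surjective bounded morphisms.
The 3-cycle (worlds w0,w1,w2 with w0→w1→w2→w0) is irreflexive, and the map sending every world to a single reflexive point • is a surjective bounded morphism (forth: every edge maps to (•,•); back: every world has a successor). So any modal formula valid on the 3-cycle is also valid on the reflexive point, which is not irreflexive.
Hence irreflexivity is not modally definable.

No — not modally definable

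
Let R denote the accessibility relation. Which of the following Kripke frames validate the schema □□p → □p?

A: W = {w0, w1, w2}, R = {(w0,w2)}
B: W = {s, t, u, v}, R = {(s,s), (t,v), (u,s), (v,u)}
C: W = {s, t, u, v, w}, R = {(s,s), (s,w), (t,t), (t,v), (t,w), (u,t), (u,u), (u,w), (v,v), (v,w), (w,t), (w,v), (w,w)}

C

This is the axiom for density; its first-order frame correspondent is ∀x ∀y (Rxy → ∃z (Rxz ∧ Rzy)).
A: fails — Rw0w2 but no z with Rw0z and Rzw2.
B: fails — Rvu but no z with Rvz and Rzu.
C: satisfies the condition.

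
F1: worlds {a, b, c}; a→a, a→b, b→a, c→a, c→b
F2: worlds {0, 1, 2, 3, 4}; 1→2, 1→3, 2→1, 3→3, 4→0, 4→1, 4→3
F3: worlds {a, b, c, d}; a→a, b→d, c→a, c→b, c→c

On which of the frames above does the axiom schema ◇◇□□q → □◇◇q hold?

F1

Frame correspondent (Sahlqvist): ∀x ∀y ∀z ((xR²y ∧ xRz) → ∃w (yR²w ∧ zR²w)) — i.e. a generalized confluence (Geach) condition.
F1: ✓.
F2: fails — 4R²2, 4R0 but no w with 2R²w and 0R²w.
F3: fails — cR²a, cRb but no w with aR²w and bR²w.
Valid on: F1.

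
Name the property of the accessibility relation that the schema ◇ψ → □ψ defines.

Suppose ◇ψ→□ψ is valid. Take Rxy, Rxz and set V(ψ)={y}. Then ◇ψ at x, so □ψ at x, so ψ at z, i.e. z=y.
The converse is a direct semantic check.
Frame condition: ∀x ∀y ∀z (Rxy ∧ Rxz → y = z).

partial functionality: ∀x ∀y ∀z (Rxy ∧ Rxz → y = z)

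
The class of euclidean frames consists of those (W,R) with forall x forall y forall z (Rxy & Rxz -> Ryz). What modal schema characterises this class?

A defining formula is ◇q → □◇q (the 5 axiom).
Suppose ◇q→□◇q is valid. Take Rxy, Rxz and set V(q)={y}. Then ◇q at x, so □◇q at x, so ◇q at z, so some w with Rzw has q; w=y, i.e. Rzy. By symmetry of the argument, Ryz.

◇q → □◇q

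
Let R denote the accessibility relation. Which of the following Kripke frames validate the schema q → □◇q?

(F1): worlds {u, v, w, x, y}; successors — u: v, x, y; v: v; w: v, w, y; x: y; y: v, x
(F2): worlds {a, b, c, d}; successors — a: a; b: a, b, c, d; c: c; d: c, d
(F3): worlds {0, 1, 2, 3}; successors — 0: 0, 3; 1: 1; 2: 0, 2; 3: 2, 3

none

This is the axiom for symmetry; its first-order frame correspondent is ∀x ∀y (Rxy → Ryx).
(F1): fails — Ruv but not Rvu.
(F2): fails — Rbc but not Rcb.
(F3): fails — R32 but not R23.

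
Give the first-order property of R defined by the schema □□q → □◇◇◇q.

This is a Sahlqvist (Geach-type) schema ◇^0□^2q → □^1◇^3q.
Minimal-valuation argument: fix x; take any y with xR^0y and any z with xR^1z. Set V(q) to the set of worlds R-reachable from y in exactly 2 steps. Then □^2q holds at y, so the antecedent holds at x; validity forces ◇^3q at z, giving a w with zR^3w and yR^2w.
First-order correspondent: ∀x ∀z (xRz → ∃w (xR²w ∧ zR³w)).

∀x ∀z (xRz → ∃w (xR²w ∧ zR³w))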